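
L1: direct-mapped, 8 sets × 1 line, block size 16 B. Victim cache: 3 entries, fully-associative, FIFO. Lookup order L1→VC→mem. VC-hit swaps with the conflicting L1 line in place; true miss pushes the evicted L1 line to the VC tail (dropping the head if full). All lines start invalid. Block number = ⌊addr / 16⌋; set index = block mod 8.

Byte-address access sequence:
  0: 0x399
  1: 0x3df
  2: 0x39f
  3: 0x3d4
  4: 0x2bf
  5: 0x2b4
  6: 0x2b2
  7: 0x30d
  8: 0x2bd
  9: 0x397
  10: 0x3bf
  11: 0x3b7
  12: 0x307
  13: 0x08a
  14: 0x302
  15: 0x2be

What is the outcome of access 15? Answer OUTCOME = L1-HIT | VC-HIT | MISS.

OUTCOME = VC-HIT

0: 0x399 (blk 57, set 1) → MISS  vc=[]
1: 0x3df (blk 61, set 5) → MISS  vc=[]
2: 0x39f (blk 57, set 1) → L1-HIT  vc=[]
3: 0x3d4 (blk 61, set 5) → L1-HIT  vc=[]
4: 0x2bf (blk 43, set 3) → MISS  vc=[]
5: 0x2b4 (blk 43, set 3) → L1-HIT  vc=[]
6: 0x2b2 (blk 43, set 3) → L1-HIT  vc=[]
7: 0x30d (blk 48, set 0) → MISS  vc=[]
8: 0x2bd (blk 43, set 3) → L1-HIT  vc=[]
9: 0x397 (blk 57, set 1) → L1-HIT  vc=[]
10: 0x3bf (blk 59, set 3) → MISS  vc=[43]
11: 0x3b7 (blk 59, set 3) → L1-HIT  vc=[43]
12: 0x307 (blk 48, set 0) → L1-HIT  vc=[43]
13: 0x8a (blk 8, set 0) → MISS  vc=[43, 48]
14: 0x302 (blk 48, set 0) → VC-HIT  vc=[43, 8]
15: 0x2be (blk 43, set 3) → VC-HIT  vc=[59, 8]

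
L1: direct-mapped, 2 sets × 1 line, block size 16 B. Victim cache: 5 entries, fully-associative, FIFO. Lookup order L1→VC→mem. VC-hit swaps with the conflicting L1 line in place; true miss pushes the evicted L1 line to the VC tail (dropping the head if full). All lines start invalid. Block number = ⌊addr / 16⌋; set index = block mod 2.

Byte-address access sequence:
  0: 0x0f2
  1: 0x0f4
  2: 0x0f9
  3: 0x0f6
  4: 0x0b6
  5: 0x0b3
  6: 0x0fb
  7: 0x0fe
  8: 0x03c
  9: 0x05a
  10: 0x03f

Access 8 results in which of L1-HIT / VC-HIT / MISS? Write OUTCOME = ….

OUTCOME = MISS

  [0] addr=0xf2 blk=15 s=1: MISS | VC []
  [1] addr=0xf4 blk=15 s=1: L1-HIT | VC []
  [2] addr=0xf9 blk=15 s=1: L1-HIT | VC []
  [3] addr=0xf6 blk=15 s=1: L1-HIT | VC []
  [4] addr=0xb6 blk=11 s=1: MISS | VC [15]
  [5] addr=0xb3 blk=11 s=1: L1-HIT | VC [15]
  [6] addr=0xfb blk=15 s=1: VC-HIT | VC [11]
  [7] addr=0xfe blk=15 s=1: L1-HIT | VC [11]
  [8] addr=0x3c blk=3 s=1: MISS | VC [11, 15]
  [9] addr=0x5a blk=5 s=1: MISS | VC [11, 15, 3]
  [10] addr=0x3f blk=3 s=1: VC-HIT | VC [11, 15, 5]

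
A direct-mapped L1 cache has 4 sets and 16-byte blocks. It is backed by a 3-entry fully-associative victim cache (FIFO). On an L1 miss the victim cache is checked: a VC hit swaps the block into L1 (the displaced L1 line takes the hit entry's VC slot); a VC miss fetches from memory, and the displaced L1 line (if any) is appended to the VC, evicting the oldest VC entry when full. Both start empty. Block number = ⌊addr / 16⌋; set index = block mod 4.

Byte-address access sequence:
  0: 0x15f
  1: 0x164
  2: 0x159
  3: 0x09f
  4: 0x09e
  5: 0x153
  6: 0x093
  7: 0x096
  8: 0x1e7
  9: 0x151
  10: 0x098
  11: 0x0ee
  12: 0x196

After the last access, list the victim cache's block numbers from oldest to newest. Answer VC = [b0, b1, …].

VC = [22, 30, 9]

0: 0x15f (blk 21, set 1) → MISS  vc=[]
1: 0x164 (blk 22, set 2) → MISS  vc=[]
2: 0x159 (blk 21, set 1) → L1-HIT  vc=[]
3: 0x9f (blk 9, set 1) → MISS  vc=[21]
4: 0x9e (blk 9, set 1) → L1-HIT  vc=[21]
5: 0x153 (blk 21, set 1) → VC-HIT  vc=[9]
6: 0x93 (blk 9, set 1) → VC-HIT  vc=[21]
7: 0x96 (blk 9, set 1) → L1-HIT  vc=[21]
8: 0x1e7 (blk 30, set 2) → MISS  vc=[21, 22]
9: 0x151 (blk 21, set 1) → VC-HIT  vc=[9, 22]
10: 0x98 (blk 9, set 1) → VC-HIT  vc=[21, 22]
11: 0xee (blk 14, set 2) → MISS  vc=[21, 22, 30]
12: 0x196 (blk 25, set 1) → MISS  vc=[22, 30, 9]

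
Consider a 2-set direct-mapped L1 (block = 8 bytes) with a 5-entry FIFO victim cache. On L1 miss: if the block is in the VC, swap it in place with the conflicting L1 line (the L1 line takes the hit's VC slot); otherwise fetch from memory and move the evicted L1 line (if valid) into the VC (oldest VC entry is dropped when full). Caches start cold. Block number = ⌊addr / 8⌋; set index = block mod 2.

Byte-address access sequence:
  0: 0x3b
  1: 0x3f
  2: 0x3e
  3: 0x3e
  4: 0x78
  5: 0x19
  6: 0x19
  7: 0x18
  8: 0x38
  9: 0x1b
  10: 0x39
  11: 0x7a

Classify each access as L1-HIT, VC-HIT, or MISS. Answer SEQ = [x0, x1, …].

SEQ = [MISS, L1-HIT, L1-HIT, L1-HIT, MISS, MISS, L1-HIT, L1-HIT, VC-HIT, VC-HIT, VC-HIT, VC-HIT]

#0 0x3b→b7/s1 MISS; vc=[]
#1 0x3f→b7/s1 L1-HIT; vc=[]
#2 0x3e→b7/s1 L1-HIT; vc=[]
#3 0x3e→b7/s1 L1-HIT; vc=[]
#4 0x78→b15/s1 MISS; vc=[7]
#5 0x19→b3/s1 MISS; vc=[7,15]
#6 0x19→b3/s1 L1-HIT; vc=[7,15]
#7 0x18→b3/s1 L1-HIT; vc=[7,15]
#8 0x38→b7/s1 VC-HIT; vc=[3,15]
#9 0x1b→b3/s1 VC-HIT; vc=[7,15]
#10 0x39→b7/s1 VC-HIT; vc=[3,15]
#11 0x7a→b15/s1 VC-HIT; vc=[3,7]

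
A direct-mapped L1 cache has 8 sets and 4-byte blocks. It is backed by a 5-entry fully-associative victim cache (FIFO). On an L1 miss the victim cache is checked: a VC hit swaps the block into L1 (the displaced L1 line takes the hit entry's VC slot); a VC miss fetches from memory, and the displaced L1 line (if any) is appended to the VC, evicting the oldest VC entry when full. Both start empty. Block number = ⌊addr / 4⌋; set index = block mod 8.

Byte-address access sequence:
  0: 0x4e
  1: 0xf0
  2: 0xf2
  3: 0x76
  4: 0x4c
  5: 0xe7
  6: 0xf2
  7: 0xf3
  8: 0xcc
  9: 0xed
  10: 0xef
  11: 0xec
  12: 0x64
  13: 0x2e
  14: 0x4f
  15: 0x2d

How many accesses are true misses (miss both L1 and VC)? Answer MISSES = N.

MISSES = 8

  [0] addr=0x4e blk=19 s=3: MISS | VC []
  [1] addr=0xf0 blk=60 s=4: MISS | VC []
  [2] addr=0xf2 blk=60 s=4: L1-HIT | VC []
  [3] addr=0x76 blk=29 s=5: MISS | VC []
  [4] addr=0x4c blk=19 s=3: L1-HIT | VC []
  [5] addr=0xe7 blk=57 s=1: MISS | VC []
  [6] addr=0xf2 blk=60 s=4: L1-HIT | VC []
  [7] addr=0xf3 blk=60 s=4: L1-HIT | VC []
  [8] addr=0xcc blk=51 s=3: MISS | VC [19]
  [9] addr=0xed blk=59 s=3: MISS | VC [19, 51]
  [10] addr=0xef blk=59 s=3: L1-HIT | VC [19, 51]
  [11] addr=0xec blk=59 s=3: L1-HIT | VC [19, 51]
  [12] addr=0x64 blk=25 s=1: MISS | VC [19, 51, 57]
  [13] addr=0x2e blk=11 s=3: MISS | VC [19, 51, 57, 59]
  [14] addr=0x4f blk=19 s=3: VC-HIT | VC [11, 51, 57, 59]
  [15] addr=0x2d blk=11 s=3: VC-HIT | VC [19, 51, 57, 59]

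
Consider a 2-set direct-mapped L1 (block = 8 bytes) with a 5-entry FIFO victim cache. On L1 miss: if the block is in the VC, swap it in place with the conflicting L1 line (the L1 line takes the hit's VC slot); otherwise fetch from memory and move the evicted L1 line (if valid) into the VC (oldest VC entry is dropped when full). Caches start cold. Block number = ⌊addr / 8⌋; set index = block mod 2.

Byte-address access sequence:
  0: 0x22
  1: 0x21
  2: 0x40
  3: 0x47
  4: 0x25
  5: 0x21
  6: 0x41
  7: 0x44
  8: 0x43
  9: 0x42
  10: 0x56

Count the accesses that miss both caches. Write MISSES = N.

MISSES = 3

0: 0x22 (blk 4, set 0) → MISS  vc=[]
1: 0x21 (blk 4, set 0) → L1-HIT  vc=[]
2: 0x40 (blk 8, set 0) → MISS  vc=[4]
3: 0x47 (blk 8, set 0) → L1-HIT  vc=[4]
4: 0x25 (blk 4, set 0) → VC-HIT  vc=[8]
5: 0x21 (blk 4, set 0) → L1-HIT  vc=[8]
6: 0x41 (blk 8, set 0) → VC-HIT  vc=[4]
7: 0x44 (blk 8, set 0) → L1-HIT  vc=[4]
8: 0x43 (blk 8, set 0) → L1-HIT  vc=[4]
9: 0x42 (blk 8, set 0) → L1-HIT  vc=[4]
10: 0x56 (blk 10, set 0) → MISS  vc=[4, 8]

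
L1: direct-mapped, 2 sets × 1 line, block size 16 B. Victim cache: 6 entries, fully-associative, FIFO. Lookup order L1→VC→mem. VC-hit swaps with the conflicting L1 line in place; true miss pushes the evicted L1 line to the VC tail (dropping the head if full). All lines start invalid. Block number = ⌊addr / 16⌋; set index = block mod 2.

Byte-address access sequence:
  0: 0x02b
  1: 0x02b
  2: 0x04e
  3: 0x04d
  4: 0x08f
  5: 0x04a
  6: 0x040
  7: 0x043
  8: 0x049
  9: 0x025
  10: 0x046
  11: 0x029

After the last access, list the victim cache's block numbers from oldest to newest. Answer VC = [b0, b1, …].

#0 0x2b→b2/s0 MISS; vc=[]
#1 0x2b→b2/s0 L1-HIT; vc=[]
#2 0x4e→b4/s0 MISS; vc=[2]
#3 0x4d→b4/s0 L1-HIT; vc=[2]
#4 0x8f→b8/s0 MISS; vc=[2,4]
#5 0x4a→b4/s0 VC-HIT; vc=[2,8]
#6 0x40→b4/s0 L1-HIT; vc=[2,8]
#7 0x43→b4/s0 L1-HIT; vc=[2,8]
#8 0x49→b4/s0 L1-HIT; vc=[2,8]
#9 0x25→b2/s0 VC-HIT; vc=[4,8]
#10 0x46→b4/s0 VC-HIT; vc=[2,8]
#11 0x29→b2/s0 VC-HIT; vc=[4,8]

VC = [4, 8]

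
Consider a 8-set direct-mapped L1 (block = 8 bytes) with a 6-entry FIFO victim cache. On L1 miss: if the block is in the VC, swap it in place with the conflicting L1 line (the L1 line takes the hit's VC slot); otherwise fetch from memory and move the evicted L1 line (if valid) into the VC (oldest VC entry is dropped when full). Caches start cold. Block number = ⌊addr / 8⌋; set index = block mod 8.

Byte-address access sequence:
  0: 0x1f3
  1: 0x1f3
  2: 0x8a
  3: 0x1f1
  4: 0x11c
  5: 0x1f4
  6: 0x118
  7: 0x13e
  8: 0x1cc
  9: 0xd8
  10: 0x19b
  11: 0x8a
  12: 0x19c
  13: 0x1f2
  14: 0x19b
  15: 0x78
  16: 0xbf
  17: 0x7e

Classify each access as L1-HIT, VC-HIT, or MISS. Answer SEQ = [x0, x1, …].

SEQ = [MISS, L1-HIT, MISS, L1-HIT, MISS, L1-HIT, L1-HIT, MISS, MISS, MISS, MISS, VC-HIT, L1-HIT, L1-HIT, L1-HIT, MISS, MISS, VC-HIT]

#0 0x1f3→b62/s6 MISS; vc=[]
#1 0x1f3→b62/s6 L1-HIT; vc=[]
#2 0x8a→b17/s1 MISS; vc=[]
#3 0x1f1→b62/s6 L1-HIT; vc=[]
#4 0x11c→b35/s3 MISS; vc=[]
#5 0x1f4→b62/s6 L1-HIT; vc=[]
#6 0x118→b35/s3 L1-HIT; vc=[]
#7 0x13e→b39/s7 MISS; vc=[]
#8 0x1cc→b57/s1 MISS; vc=[17]
#9 0xd8→b27/s3 MISS; vc=[17,35]
#10 0x19b→b51/s3 MISS; vc=[17,35,27]
#11 0x8a→b17/s1 VC-HIT; vc=[57,35,27]
#12 0x19c→b51/s3 L1-HIT; vc=[57,35,27]
#13 0x1f2→b62/s6 L1-HIT; vc=[57,35,27]
#14 0x19b→b51/s3 L1-HIT; vc=[57,35,27]
#15 0x78→b15/s7 MISS; vc=[57,35,27,39]
#16 0xbf→b23/s7 MISS; vc=[57,35,27,39,15]
#17 0x7e→b15/s7 VC-HIT; vc=[57,35,27,39,23]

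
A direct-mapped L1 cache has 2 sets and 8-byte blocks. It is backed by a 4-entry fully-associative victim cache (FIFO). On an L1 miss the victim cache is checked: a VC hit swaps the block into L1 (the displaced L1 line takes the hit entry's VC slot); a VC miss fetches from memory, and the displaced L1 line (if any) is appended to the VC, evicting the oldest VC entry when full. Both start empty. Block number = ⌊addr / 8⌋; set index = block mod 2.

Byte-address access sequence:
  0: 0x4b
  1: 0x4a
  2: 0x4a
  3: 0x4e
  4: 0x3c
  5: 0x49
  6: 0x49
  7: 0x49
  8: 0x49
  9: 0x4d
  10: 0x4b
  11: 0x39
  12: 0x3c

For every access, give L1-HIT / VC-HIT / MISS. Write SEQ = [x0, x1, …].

SEQ = [MISS, L1-HIT, L1-HIT, L1-HIT, MISS, VC-HIT, L1-HIT, L1-HIT, L1-HIT, L1-HIT, L1-HIT, VC-HIT, L1-HIT]

  [0] addr=0x4b blk=9 s=1: MISS | VC []
  [1] addr=0x4a blk=9 s=1: L1-HIT | VC []
  [2] addr=0x4a blk=9 s=1: L1-HIT | VC []
  [3] addr=0x4e blk=9 s=1: L1-HIT | VC []
  [4] addr=0x3c blk=7 s=1: MISS | VC [9]
  [5] addr=0x49 blk=9 s=1: VC-HIT | VC [7]
  [6] addr=0x49 blk=9 s=1: L1-HIT | VC [7]
  [7] addr=0x49 blk=9 s=1: L1-HIT | VC [7]
  [8] addr=0x49 blk=9 s=1: L1-HIT | VC [7]
  [9] addr=0x4d blk=9 s=1: L1-HIT | VC [7]
  [10] addr=0x4b blk=9 s=1: L1-HIT | VC [7]
  [11] addr=0x39 blk=7 s=1: VC-HIT | VC [9]
  [12] addr=0x3c blk=7 s=1: L1-HIT | VC [9]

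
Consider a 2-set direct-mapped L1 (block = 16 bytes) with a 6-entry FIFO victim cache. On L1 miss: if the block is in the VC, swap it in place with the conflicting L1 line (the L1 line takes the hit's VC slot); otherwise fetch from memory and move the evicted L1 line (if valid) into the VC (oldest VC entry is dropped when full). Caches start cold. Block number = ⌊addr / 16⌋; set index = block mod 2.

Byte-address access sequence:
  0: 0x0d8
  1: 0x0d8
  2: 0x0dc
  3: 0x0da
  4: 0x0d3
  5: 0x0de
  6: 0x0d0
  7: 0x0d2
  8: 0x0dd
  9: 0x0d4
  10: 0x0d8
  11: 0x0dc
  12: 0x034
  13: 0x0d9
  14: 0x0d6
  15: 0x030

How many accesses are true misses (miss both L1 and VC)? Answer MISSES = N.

MISSES = 2

#0 0xd8→b13/s1 MISS; vc=[]
#1 0xd8→b13/s1 L1-HIT; vc=[]
#2 0xdc→b13/s1 L1-HIT; vc=[]
#3 0xda→b13/s1 L1-HIT; vc=[]
#4 0xd3→b13/s1 L1-HIT; vc=[]
#5 0xde→b13/s1 L1-HIT; vc=[]
#6 0xd0→b13/s1 L1-HIT; vc=[]
#7 0xd2→b13/s1 L1-HIT; vc=[]
#8 0xdd→b13/s1 L1-HIT; vc=[]
#9 0xd4→b13/s1 L1-HIT; vc=[]
#10 0xd8→b13/s1 L1-HIT; vc=[]
#11 0xdc→b13/s1 L1-HIT; vc=[]
#12 0x34→b3/s1 MISS; vc=[13]
#13 0xd9→b13/s1 VC-HIT; vc=[3]
#14 0xd6→b13/s1 L1-HIT; vc=[3]
#15 0x30→b3/s1 VC-HIT; vc=[13]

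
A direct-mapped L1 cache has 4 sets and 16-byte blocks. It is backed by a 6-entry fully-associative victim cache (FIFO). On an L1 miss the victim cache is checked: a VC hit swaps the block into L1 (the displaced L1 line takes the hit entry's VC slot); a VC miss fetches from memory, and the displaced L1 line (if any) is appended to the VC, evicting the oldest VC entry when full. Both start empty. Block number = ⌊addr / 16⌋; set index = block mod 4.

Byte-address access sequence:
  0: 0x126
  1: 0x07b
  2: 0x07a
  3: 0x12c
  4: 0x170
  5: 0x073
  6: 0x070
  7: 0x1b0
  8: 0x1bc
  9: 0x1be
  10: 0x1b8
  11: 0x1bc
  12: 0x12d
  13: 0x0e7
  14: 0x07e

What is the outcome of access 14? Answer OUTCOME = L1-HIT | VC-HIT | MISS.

OUTCOME = VC-HIT

  [0] addr=0x126 blk=18 s=2: MISS | VC []
  [1] addr=0x7b blk=7 s=3: MISS | VC []
  [2] addr=0x7a blk=7 s=3: L1-HIT | VC []
  [3] addr=0x12c blk=18 s=2: L1-HIT | VC []
  [4] addr=0x170 blk=23 s=3: MISS | VC [7]
  [5] addr=0x73 blk=7 s=3: VC-HIT | VC [23]
  [6] addr=0x70 blk=7 s=3: L1-HIT | VC [23]
  [7] addr=0x1b0 blk=27 s=3: MISS | VC [23, 7]
  [8] addr=0x1bc blk=27 s=3: L1-HIT | VC [23, 7]
  [9] addr=0x1be blk=27 s=3: L1-HIT | VC [23, 7]
  [10] addr=0x1b8 blk=27 s=3: L1-HIT | VC [23, 7]
  [11] addr=0x1bc blk=27 s=3: L1-HIT | VC [23, 7]
  [12] addr=0x12d blk=18 s=2: L1-HIT | VC [23, 7]
  [13] addr=0xe7 blk=14 s=2: MISS | VC [23, 7, 18]
  [14] addr=0x7e blk=7 s=3: VC-HIT | VC [23, 27, 18]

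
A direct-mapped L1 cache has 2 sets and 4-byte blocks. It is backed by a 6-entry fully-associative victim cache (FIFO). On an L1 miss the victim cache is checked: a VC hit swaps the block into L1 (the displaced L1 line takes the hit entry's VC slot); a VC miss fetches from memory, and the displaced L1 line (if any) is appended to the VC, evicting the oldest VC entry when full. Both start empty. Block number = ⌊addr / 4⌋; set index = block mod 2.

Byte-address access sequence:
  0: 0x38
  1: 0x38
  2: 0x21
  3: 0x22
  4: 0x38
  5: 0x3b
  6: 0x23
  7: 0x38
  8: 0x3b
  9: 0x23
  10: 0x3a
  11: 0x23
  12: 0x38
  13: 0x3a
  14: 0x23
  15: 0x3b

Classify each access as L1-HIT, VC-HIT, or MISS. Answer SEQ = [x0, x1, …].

SEQ = [MISS, L1-HIT, MISS, L1-HIT, VC-HIT, L1-HIT, VC-HIT, VC-HIT, L1-HIT, VC-HIT, VC-HIT, VC-HIT, VC-HIT, L1-HIT, VC-HIT, VC-HIT]

#0 0x38→b14/s0 MISS; vc=[]
#1 0x38→b14/s0 L1-HIT; vc=[]
#2 0x21→b8/s0 MISS; vc=[14]
#3 0x22→b8/s0 L1-HIT; vc=[14]
#4 0x38→b14/s0 VC-HIT; vc=[8]
#5 0x3b→b14/s0 L1-HIT; vc=[8]
#6 0x23→b8/s0 VC-HIT; vc=[14]
#7 0x38→b14/s0 VC-HIT; vc=[8]
#8 0x3b→b14/s0 L1-HIT; vc=[8]
#9 0x23→b8/s0 VC-HIT; vc=[14]
#10 0x3a→b14/s0 VC-HIT; vc=[8]
#11 0x23→b8/s0 VC-HIT; vc=[14]
#12 0x38→b14/s0 VC-HIT; vc=[8]
#13 0x3a→b14/s0 L1-HIT; vc=[8]
#14 0x23→b8/s0 VC-HIT; vc=[14]
#15 0x3b→b14/s0 VC-HIT; vc=[8]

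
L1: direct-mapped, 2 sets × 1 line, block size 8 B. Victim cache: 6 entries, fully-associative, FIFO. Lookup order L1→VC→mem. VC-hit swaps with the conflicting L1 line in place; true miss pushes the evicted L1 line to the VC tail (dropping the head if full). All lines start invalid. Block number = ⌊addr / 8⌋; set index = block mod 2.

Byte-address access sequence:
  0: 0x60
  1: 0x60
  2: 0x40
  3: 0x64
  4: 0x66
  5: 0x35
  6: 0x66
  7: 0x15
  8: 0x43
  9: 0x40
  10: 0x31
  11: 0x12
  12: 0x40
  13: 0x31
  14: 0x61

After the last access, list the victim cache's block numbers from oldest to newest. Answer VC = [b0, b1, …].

0: 0x60 (blk 12, set 0) → MISS  vc=[]
1: 0x60 (blk 12, set 0) → L1-HIT  vc=[]
2: 0x40 (blk 8, set 0) → MISS  vc=[12]
3: 0x64 (blk 12, set 0) → VC-HIT  vc=[8]
4: 0x66 (blk 12, set 0) → L1-HIT  vc=[8]
5: 0x35 (blk 6, set 0) → MISS  vc=[8, 12]
6: 0x66 (blk 12, set 0) → VC-HIT  vc=[8, 6]
7: 0x15 (blk 2, set 0) → MISS  vc=[8, 6, 12]
8: 0x43 (blk 8, set 0) → VC-HIT  vc=[2, 6, 12]
9: 0x40 (blk 8, set 0) → L1-HIT  vc=[2, 6, 12]
10: 0x31 (blk 6, set 0) → VC-HIT  vc=[2, 8, 12]
11: 0x12 (blk 2, set 0) → VC-HIT  vc=[6, 8, 12]
12: 0x40 (blk 8, set 0) → VC-HIT  vc=[6, 2, 12]
13: 0x31 (blk 6, set 0) → VC-HIT  vc=[8, 2, 12]
14: 0x61 (blk 12, set 0) → VC-HIT  vc=[8, 2, 6]

VC = [8, 2, 6]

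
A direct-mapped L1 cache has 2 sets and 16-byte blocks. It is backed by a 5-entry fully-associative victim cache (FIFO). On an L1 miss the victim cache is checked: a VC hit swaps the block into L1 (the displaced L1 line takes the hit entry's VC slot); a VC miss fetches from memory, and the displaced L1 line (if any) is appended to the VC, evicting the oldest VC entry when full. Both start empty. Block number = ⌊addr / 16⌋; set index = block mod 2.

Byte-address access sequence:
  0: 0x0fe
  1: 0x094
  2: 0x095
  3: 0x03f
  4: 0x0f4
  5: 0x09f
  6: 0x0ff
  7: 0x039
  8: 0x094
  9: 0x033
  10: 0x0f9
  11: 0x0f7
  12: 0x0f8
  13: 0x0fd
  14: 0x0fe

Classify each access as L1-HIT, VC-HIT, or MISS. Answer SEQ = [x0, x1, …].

SEQ = [MISS, MISS, L1-HIT, MISS, VC-HIT, VC-HIT, VC-HIT, VC-HIT, VC-HIT, VC-HIT, VC-HIT, L1-HIT, L1-HIT, L1-HIT, L1-HIT]

#0 0xfe→b15/s1 MISS; vc=[]
#1 0x94→b9/s1 MISS; vc=[15]
#2 0x95→b9/s1 L1-HIT; vc=[15]
#3 0x3f→b3/s1 MISS; vc=[15,9]
#4 0xf4→b15/s1 VC-HIT; vc=[3,9]
#5 0x9f→b9/s1 VC-HIT; vc=[3,15]
#6 0xff→b15/s1 VC-HIT; vc=[3,9]
#7 0x39→b3/s1 VC-HIT; vc=[15,9]
#8 0x94→b9/s1 VC-HIT; vc=[15,3]
#9 0x33→b3/s1 VC-HIT; vc=[15,9]
#10 0xf9→b15/s1 VC-HIT; vc=[3,9]
#11 0xf7→b15/s1 L1-HIT; vc=[3,9]
#12 0xf8→b15/s1 L1-HIT; vc=[3,9]
#13 0xfd→b15/s1 L1-HIT; vc=[3,9]
#14 0xfe→b15/s1 L1-HIT; vc=[3,9]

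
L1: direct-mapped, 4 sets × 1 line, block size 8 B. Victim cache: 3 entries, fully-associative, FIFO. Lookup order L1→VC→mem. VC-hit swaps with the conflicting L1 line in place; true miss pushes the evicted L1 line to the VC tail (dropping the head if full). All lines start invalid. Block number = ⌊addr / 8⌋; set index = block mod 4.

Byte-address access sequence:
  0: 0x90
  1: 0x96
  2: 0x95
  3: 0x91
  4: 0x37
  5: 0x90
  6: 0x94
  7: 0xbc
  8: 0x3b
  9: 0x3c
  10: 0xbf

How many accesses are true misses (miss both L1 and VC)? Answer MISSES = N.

0: 0x90 (blk 18, set 2) → MISS  vc=[]
1: 0x96 (blk 18, set 2) → L1-HIT  vc=[]
2: 0x95 (blk 18, set 2) → L1-HIT  vc=[]
3: 0x91 (blk 18, set 2) → L1-HIT  vc=[]
4: 0x37 (blk 6, set 2) → MISS  vc=[18]
5: 0x90 (blk 18, set 2) → VC-HIT  vc=[6]
6: 0x94 (blk 18, set 2) → L1-HIT  vc=[6]
7: 0xbc (blk 23, set 3) → MISS  vc=[6]
8: 0x3b (blk 7, set 3) → MISS  vc=[6, 23]
9: 0x3c (blk 7, set 3) → L1-HIT  vc=[6, 23]
10: 0xbf (blk 23, set 3) → VC-HIT  vc=[6, 7]

MISSES = 4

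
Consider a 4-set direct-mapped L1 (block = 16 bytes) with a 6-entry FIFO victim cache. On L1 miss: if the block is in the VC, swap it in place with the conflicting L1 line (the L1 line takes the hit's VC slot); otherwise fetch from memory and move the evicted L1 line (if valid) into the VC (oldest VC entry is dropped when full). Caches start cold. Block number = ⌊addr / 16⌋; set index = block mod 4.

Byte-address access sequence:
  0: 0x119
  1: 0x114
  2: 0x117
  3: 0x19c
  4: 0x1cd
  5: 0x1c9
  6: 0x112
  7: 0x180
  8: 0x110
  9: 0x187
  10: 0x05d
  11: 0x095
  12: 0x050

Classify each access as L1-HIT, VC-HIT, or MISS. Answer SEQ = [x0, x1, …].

SEQ = [MISS, L1-HIT, L1-HIT, MISS, MISS, L1-HIT, VC-HIT, MISS, L1-HIT, L1-HIT, MISS, MISS, VC-HIT]

#0 0x119→b17/s1 MISS; vc=[]
#1 0x114→b17/s1 L1-HIT; vc=[]
#2 0x117→b17/s1 L1-HIT; vc=[]
#3 0x19c→b25/s1 MISS; vc=[17]
#4 0x1cd→b28/s0 MISS; vc=[17]
#5 0x1c9→b28/s0 L1-HIT; vc=[17]
#6 0x112→b17/s1 VC-HIT; vc=[25]
#7 0x180→b24/s0 MISS; vc=[25,28]
#8 0x110→b17/s1 L1-HIT; vc=[25,28]
#9 0x187→b24/s0 L1-HIT; vc=[25,28]
#10 0x5d→b5/s1 MISS; vc=[25,28,17]
#11 0x95→b9/s1 MISS; vc=[25,28,17,5]
#12 0x50→b5/s1 VC-HIT; vc=[25,28,17,9]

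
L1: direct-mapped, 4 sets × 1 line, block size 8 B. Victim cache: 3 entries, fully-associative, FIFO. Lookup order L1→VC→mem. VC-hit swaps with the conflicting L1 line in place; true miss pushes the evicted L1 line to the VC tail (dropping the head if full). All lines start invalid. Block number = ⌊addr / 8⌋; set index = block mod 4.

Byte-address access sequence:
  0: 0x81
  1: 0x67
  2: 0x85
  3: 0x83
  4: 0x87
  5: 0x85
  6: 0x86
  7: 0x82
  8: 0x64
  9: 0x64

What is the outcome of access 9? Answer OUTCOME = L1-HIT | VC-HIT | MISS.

0: 0x81 (blk 16, set 0) → MISS  vc=[]
1: 0x67 (blk 12, set 0) → MISS  vc=[16]
2: 0x85 (blk 16, set 0) → VC-HIT  vc=[12]
3: 0x83 (blk 16, set 0) → L1-HIT  vc=[12]
4: 0x87 (blk 16, set 0) → L1-HIT  vc=[12]
5: 0x85 (blk 16, set 0) → L1-HIT  vc=[12]
6: 0x86 (blk 16, set 0) → L1-HIT  vc=[12]
7: 0x82 (blk 16, set 0) → L1-HIT  vc=[12]
8: 0x64 (blk 12, set 0) → VC-HIT  vc=[16]
9: 0x64 (blk 12, set 0) → L1-HIT  vc=[16]

OUTCOME = L1-HIT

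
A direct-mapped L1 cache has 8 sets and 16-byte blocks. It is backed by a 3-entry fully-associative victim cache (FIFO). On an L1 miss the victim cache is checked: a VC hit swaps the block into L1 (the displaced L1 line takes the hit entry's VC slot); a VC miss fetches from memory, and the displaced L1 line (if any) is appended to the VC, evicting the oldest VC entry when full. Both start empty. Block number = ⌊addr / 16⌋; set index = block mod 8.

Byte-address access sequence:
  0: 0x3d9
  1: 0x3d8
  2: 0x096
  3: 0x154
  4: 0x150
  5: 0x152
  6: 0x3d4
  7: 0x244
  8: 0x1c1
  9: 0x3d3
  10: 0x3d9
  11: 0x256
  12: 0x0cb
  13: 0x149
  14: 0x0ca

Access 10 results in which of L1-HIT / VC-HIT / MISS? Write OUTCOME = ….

OUTCOME = L1-HIT

#0 0x3d9→b61/s5 MISS; vc=[]
#1 0x3d8→b61/s5 L1-HIT; vc=[]
#2 0x96→b9/s1 MISS; vc=[]
#3 0x154→b21/s5 MISS; vc=[61]
#4 0x150→b21/s5 L1-HIT; vc=[61]
#5 0x152→b21/s5 L1-HIT; vc=[61]
#6 0x3d4→b61/s5 VC-HIT; vc=[21]
#7 0x244→b36/s4 MISS; vc=[21]
#8 0x1c1→b28/s4 MISS; vc=[21,36]
#9 0x3d3→b61/s5 L1-HIT; vc=[21,36]
#10 0x3d9→b61/s5 L1-HIT; vc=[21,36]
#11 0x256→b37/s5 MISS; vc=[21,36,61]
#12 0xcb→b12/s4 MISS; vc=[36,61,28]
#13 0x149→b20/s4 MISS; vc=[61,28,12]
#14 0xca→b12/s4 VC-HIT; vc=[61,28,20]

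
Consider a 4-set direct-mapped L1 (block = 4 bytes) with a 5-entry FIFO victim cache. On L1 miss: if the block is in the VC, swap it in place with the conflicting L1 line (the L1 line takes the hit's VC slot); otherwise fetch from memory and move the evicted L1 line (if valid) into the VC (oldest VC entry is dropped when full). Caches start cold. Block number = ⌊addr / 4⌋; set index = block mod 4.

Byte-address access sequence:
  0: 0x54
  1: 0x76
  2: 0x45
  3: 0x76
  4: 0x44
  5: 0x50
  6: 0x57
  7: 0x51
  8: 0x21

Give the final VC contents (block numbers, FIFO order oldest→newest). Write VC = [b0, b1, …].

VC = [17, 29, 20]

#0 0x54→b21/s1 MISS; vc=[]
#1 0x76→b29/s1 MISS; vc=[21]
#2 0x45→b17/s1 MISS; vc=[21,29]
#3 0x76→b29/s1 VC-HIT; vc=[21,17]
#4 0x44→b17/s1 VC-HIT; vc=[21,29]
#5 0x50→b20/s0 MISS; vc=[21,29]
#6 0x57→b21/s1 VC-HIT; vc=[17,29]
#7 0x51→b20/s0 L1-HIT; vc=[17,29]
#8 0x21→b8/s0 MISS; vc=[17,29,20]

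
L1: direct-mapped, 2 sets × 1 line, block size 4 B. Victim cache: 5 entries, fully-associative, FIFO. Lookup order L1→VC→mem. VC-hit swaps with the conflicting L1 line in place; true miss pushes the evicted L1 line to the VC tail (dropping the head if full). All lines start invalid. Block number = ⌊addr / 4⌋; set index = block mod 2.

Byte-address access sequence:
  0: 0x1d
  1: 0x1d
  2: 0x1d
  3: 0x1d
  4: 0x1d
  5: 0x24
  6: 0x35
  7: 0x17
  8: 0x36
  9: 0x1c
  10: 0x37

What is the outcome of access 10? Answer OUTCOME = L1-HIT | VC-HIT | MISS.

#0 0x1d→b7/s1 MISS; vc=[]
#1 0x1d→b7/s1 L1-HIT; vc=[]
#2 0x1d→b7/s1 L1-HIT; vc=[]
#3 0x1d→b7/s1 L1-HIT; vc=[]
#4 0x1d→b7/s1 L1-HIT; vc=[]
#5 0x24→b9/s1 MISS; vc=[7]
#6 0x35→b13/s1 MISS; vc=[7,9]
#7 0x17→b5/s1 MISS; vc=[7,9,13]
#8 0x36→b13/s1 VC-HIT; vc=[7,9,5]
#9 0x1c→b7/s1 VC-HIT; vc=[13,9,5]
#10 0x37→b13/s1 VC-HIT; vc=[7,9,5]

OUTCOME = VC-HIT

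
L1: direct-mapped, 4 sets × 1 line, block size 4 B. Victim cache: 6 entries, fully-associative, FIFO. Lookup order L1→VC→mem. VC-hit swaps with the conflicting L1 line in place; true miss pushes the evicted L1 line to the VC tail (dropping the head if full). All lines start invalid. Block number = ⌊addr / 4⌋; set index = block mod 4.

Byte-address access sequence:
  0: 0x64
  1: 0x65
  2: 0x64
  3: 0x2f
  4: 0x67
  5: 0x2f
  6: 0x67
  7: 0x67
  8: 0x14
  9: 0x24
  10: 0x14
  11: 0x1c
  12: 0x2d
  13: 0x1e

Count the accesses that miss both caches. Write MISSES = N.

#0 0x64→b25/s1 MISS; vc=[]
#1 0x65→b25/s1 L1-HIT; vc=[]
#2 0x64→b25/s1 L1-HIT; vc=[]
#3 0x2f→b11/s3 MISS; vc=[]
#4 0x67→b25/s1 L1-HIT; vc=[]
#5 0x2f→b11/s3 L1-HIT; vc=[]
#6 0x67→b25/s1 L1-HIT; vc=[]
#7 0x67→b25/s1 L1-HIT; vc=[]
#8 0x14→b5/s1 MISS; vc=[25]
#9 0x24→b9/s1 MISS; vc=[25,5]
#10 0x14→b5/s1 VC-HIT; vc=[25,9]
#11 0x1c→b7/s3 MISS; vc=[25,9,11]
#12 0x2d→b11/s3 VC-HIT; vc=[25,9,7]
#13 0x1e→b7/s3 VC-HIT; vc=[25,9,11]

MISSES = 5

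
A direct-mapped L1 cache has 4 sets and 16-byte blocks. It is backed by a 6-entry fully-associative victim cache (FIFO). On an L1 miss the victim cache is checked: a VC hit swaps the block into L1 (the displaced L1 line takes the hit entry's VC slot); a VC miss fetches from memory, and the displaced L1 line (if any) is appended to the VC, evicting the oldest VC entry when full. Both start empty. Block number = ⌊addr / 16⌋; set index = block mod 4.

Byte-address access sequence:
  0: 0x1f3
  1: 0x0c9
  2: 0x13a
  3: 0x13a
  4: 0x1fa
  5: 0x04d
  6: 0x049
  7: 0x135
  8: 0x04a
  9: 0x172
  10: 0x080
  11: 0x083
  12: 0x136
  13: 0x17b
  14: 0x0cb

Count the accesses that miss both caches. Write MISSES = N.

MISSES = 6

  [0] addr=0x1f3 blk=31 s=3: MISS | VC []
  [1] addr=0xc9 blk=12 s=0: MISS | VC []
  [2] addr=0x13a blk=19 s=3: MISS | VC [31]
  [3] addr=0x13a blk=19 s=3: L1-HIT | VC [31]
  [4] addr=0x1fa blk=31 s=3: VC-HIT | VC [19]
  [5] addr=0x4d blk=4 s=0: MISS | VC [19, 12]
  [6] addr=0x49 blk=4 s=0: L1-HIT | VC [19, 12]
  [7] addr=0x135 blk=19 s=3: VC-HIT | VC [31, 12]
  [8] addr=0x4a blk=4 s=0: L1-HIT | VC [31, 12]
  [9] addr=0x172 blk=23 s=3: MISS | VC [31, 12, 19]
  [10] addr=0x80 blk=8 s=0: MISS | VC [31, 12, 19, 4]
  [11] addr=0x83 blk=8 s=0: L1-HIT | VC [31, 12, 19, 4]
  [12] addr=0x136 blk=19 s=3: VC-HIT | VC [31, 12, 23, 4]
  [13] addr=0x17b blk=23 s=3: VC-HIT | VC [31, 12, 19, 4]
  [14] addr=0xcb blk=12 s=0: VC-HIT | VC [31, 8, 19, 4]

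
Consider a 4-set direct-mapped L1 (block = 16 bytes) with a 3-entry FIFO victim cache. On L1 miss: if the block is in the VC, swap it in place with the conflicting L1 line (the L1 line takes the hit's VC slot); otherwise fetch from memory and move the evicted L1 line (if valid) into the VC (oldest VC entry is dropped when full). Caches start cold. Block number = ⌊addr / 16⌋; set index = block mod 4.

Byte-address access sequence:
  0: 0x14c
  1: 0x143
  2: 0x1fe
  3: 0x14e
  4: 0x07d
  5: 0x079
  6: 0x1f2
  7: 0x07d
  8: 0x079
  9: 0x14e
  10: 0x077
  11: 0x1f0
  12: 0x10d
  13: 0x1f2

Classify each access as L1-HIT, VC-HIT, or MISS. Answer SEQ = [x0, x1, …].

  [0] addr=0x14c blk=20 s=0: MISS | VC []
  [1] addr=0x143 blk=20 s=0: L1-HIT | VC []
  [2] addr=0x1fe blk=31 s=3: MISS | VC []
  [3] addr=0x14e blk=20 s=0: L1-HIT | VC []
  [4] addr=0x7d blk=7 s=3: MISS | VC [31]
  [5] addr=0x79 blk=7 s=3: L1-HIT | VC [31]
  [6] addr=0x1f2 blk=31 s=3: VC-HIT | VC [7]
  [7] addr=0x7d blk=7 s=3: VC-HIT | VC [31]
  [8] addr=0x79 blk=7 s=3: L1-HIT | VC [31]
  [9] addr=0x14e blk=20 s=0: L1-HIT | VC [31]
  [10] addr=0x77 blk=7 s=3: L1-HIT | VC [31]
  [11] addr=0x1f0 blk=31 s=3: VC-HIT | VC [7]
  [12] addr=0x10d blk=16 s=0: MISS | VC [7, 20]
  [13] addr=0x1f2 blk=31 s=3: L1-HIT | VC [7, 20]

SEQ = [MISS, L1-HIT, MISS, L1-HIT, MISS, L1-HIT, VC-HIT, VC-HIT, L1-HIT, L1-HIT, L1-HIT, VC-HIT, MISS, L1-HIT]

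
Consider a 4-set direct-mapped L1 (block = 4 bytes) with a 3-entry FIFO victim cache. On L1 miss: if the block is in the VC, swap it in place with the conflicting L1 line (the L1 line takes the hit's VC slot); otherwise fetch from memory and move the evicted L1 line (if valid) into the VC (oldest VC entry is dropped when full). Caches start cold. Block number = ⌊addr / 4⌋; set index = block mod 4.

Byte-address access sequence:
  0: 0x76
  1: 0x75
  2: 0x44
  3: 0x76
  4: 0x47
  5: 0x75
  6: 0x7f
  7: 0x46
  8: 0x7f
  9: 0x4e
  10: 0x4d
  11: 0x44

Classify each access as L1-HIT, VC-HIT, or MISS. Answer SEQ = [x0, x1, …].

SEQ = [MISS, L1-HIT, MISS, VC-HIT, VC-HIT, VC-HIT, MISS, VC-HIT, L1-HIT, MISS, L1-HIT, L1-HIT]

#0 0x76→b29/s1 MISS; vc=[]
#1 0x75→b29/s1 L1-HIT; vc=[]
#2 0x44→b17/s1 MISS; vc=[29]
#3 0x76→b29/s1 VC-HIT; vc=[17]
#4 0x47→b17/s1 VC-HIT; vc=[29]
#5 0x75→b29/s1 VC-HIT; vc=[17]
#6 0x7f→b31/s3 MISS; vc=[17]
#7 0x46→b17/s1 VC-HIT; vc=[29]
#8 0x7f→b31/s3 L1-HIT; vc=[29]
#9 0x4e→b19/s3 MISS; vc=[29,31]
#10 0x4d→b19/s3 L1-HIT; vc=[29,31]
#11 0x44→b17/s1 L1-HIT; vc=[29,31]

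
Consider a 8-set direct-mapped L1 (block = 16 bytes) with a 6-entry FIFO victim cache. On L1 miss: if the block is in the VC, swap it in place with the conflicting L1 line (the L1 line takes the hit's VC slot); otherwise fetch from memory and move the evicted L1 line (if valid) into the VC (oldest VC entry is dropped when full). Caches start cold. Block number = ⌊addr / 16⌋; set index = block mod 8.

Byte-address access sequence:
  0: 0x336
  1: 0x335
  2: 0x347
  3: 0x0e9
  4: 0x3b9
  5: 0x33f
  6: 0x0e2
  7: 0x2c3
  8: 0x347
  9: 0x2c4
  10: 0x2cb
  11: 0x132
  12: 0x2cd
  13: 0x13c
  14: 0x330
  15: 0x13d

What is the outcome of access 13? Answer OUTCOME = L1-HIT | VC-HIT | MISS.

OUTCOME = L1-HIT

  [0] addr=0x336 blk=51 s=3: MISS | VC []
  [1] addr=0x335 blk=51 s=3: L1-HIT | VC []
  [2] addr=0x347 blk=52 s=4: MISS | VC []
  [3] addr=0xe9 blk=14 s=6: MISS | VC []
  [4] addr=0x3b9 blk=59 s=3: MISS | VC [51]
  [5] addr=0x33f blk=51 s=3: VC-HIT | VC [59]
  [6] addr=0xe2 blk=14 s=6: L1-HIT | VC [59]
  [7] addr=0x2c3 blk=44 s=4: MISS | VC [59, 52]
  [8] addr=0x347 blk=52 s=4: VC-HIT | VC [59, 44]
  [9] addr=0x2c4 blk=44 s=4: VC-HIT | VC [59, 52]
  [10] addr=0x2cb blk=44 s=4: L1-HIT | VC [59, 52]
  [11] addr=0x132 blk=19 s=3: MISS | VC [59, 52, 51]
  [12] addr=0x2cd blk=44 s=4: L1-HIT | VC [59, 52, 51]
  [13] addr=0x13c blk=19 s=3: L1-HIT | VC [59, 52, 51]
  [14] addr=0x330 blk=51 s=3: VC-HIT | VC [59, 52, 19]
  [15] addr=0x13d blk=19 s=3: VC-HIT | VC [59, 52, 51]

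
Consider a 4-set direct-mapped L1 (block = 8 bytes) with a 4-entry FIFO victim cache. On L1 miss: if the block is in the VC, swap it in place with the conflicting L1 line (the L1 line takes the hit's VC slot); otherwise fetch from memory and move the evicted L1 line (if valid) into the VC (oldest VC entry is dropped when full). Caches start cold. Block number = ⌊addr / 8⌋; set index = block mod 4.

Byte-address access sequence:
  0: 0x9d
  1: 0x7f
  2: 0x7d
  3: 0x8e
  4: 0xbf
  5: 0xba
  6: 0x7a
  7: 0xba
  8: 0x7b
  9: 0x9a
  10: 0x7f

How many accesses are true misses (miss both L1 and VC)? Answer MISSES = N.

MISSES = 4

#0 0x9d→b19/s3 MISS; vc=[]
#1 0x7f→b15/s3 MISS; vc=[19]
#2 0x7d→b15/s3 L1-HIT; vc=[19]
#3 0x8e→b17/s1 MISS; vc=[19]
#4 0xbf→b23/s3 MISS; vc=[19,15]
#5 0xba→b23/s3 L1-HIT; vc=[19,15]
#6 0x7a→b15/s3 VC-HIT; vc=[19,23]
#7 0xba→b23/s3 VC-HIT; vc=[19,15]
#8 0x7b→b15/s3 VC-HIT; vc=[19,23]
#9 0x9a→b19/s3 VC-HIT; vc=[15,23]
#10 0x7f→b15/s3 VC-HIT; vc=[19,23]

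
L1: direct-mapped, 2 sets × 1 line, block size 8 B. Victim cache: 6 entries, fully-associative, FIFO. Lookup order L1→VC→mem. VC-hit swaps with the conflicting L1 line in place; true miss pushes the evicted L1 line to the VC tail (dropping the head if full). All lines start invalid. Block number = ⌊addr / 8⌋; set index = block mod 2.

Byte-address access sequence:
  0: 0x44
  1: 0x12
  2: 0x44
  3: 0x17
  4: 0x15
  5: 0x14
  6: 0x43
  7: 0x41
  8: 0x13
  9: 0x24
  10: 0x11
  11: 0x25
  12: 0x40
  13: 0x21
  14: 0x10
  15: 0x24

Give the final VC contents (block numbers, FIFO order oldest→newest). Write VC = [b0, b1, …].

VC = [8, 2]

  [0] addr=0x44 blk=8 s=0: MISS | VC []
  [1] addr=0x12 blk=2 s=0: MISS | VC [8]
  [2] addr=0x44 blk=8 s=0: VC-HIT | VC [2]
  [3] addr=0x17 blk=2 s=0: VC-HIT | VC [8]
  [4] addr=0x15 blk=2 s=0: L1-HIT | VC [8]
  [5] addr=0x14 blk=2 s=0: L1-HIT | VC [8]
  [6] addr=0x43 blk=8 s=0: VC-HIT | VC [2]
  [7] addr=0x41 blk=8 s=0: L1-HIT | VC [2]
  [8] addr=0x13 blk=2 s=0: VC-HIT | VC [8]
  [9] addr=0x24 blk=4 s=0: MISS | VC [8, 2]
  [10] addr=0x11 blk=2 s=0: VC-HIT | VC [8, 4]
  [11] addr=0x25 blk=4 s=0: VC-HIT | VC [8, 2]
  [12] addr=0x40 blk=8 s=0: VC-HIT | VC [4, 2]
  [13] addr=0x21 blk=4 s=0: VC-HIT | VC [8, 2]
  [14] addr=0x10 blk=2 s=0: VC-HIT | VC [8, 4]
  [15] addr=0x24 blk=4 s=0: VC-HIT | VC [8, 2]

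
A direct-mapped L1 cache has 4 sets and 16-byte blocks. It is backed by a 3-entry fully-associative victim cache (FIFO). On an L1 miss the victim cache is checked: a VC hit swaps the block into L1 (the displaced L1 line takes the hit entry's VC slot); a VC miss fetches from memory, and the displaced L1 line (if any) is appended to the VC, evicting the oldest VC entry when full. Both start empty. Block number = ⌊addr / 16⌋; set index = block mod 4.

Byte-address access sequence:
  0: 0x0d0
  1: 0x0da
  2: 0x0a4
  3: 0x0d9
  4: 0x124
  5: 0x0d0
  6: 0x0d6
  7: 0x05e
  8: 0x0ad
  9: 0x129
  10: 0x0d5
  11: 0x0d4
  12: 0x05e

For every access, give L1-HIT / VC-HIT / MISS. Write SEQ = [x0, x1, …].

0: 0xd0 (blk 13, set 1) → MISS  vc=[]
1: 0xda (blk 13, set 1) → L1-HIT  vc=[]
2: 0xa4 (blk 10, set 2) → MISS  vc=[]
3: 0xd9 (blk 13, set 1) → L1-HIT  vc=[]
4: 0x124 (blk 18, set 2) → MISS  vc=[10]
5: 0xd0 (blk 13, set 1) → L1-HIT  vc=[10]
6: 0xd6 (blk 13, set 1) → L1-HIT  vc=[10]
7: 0x5e (blk 5, set 1) → MISS  vc=[10, 13]
8: 0xad (blk 10, set 2) → VC-HIT  vc=[18, 13]
9: 0x129 (blk 18, set 2) → VC-HIT  vc=[10, 13]
10: 0xd5 (blk 13, set 1) → VC-HIT  vc=[10, 5]
11: 0xd4 (blk 13, set 1) → L1-HIT  vc=[10, 5]
12: 0x5e (blk 5, set 1) → VC-HIT  vc=[10, 13]

SEQ = [MISS, L1-HIT, MISS, L1-HIT, MISS, L1-HIT, L1-HIT, MISS, VC-HIT, VC-HIT, VC-HIT, L1-HIT, VC-HIT]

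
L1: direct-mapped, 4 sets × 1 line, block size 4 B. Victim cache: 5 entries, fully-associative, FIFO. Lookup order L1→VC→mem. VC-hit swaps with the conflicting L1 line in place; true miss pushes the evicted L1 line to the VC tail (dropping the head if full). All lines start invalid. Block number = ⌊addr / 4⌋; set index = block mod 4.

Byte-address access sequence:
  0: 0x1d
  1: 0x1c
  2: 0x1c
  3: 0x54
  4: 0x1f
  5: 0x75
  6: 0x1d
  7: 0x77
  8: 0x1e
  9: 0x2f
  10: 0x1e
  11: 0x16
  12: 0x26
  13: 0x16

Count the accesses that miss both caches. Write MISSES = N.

#0 0x1d→b7/s3 MISS; vc=[]
#1 0x1c→b7/s3 L1-HIT; vc=[]
#2 0x1c→b7/s3 L1-HIT; vc=[]
#3 0x54→b21/s1 MISS; vc=[]
#4 0x1f→b7/s3 L1-HIT; vc=[]
#5 0x75→b29/s1 MISS; vc=[21]
#6 0x1d→b7/s3 L1-HIT; vc=[21]
#7 0x77→b29/s1 L1-HIT; vc=[21]
#8 0x1e→b7/s3 L1-HIT; vc=[21]
#9 0x2f→b11/s3 MISS; vc=[21,7]
#10 0x1e→b7/s3 VC-HIT; vc=[21,11]
#11 0x16→b5/s1 MISS; vc=[21,11,29]
#12 0x26→b9/s1 MISS; vc=[21,11,29,5]
#13 0x16→b5/s1 VC-HIT; vc=[21,11,29,9]

MISSES = 6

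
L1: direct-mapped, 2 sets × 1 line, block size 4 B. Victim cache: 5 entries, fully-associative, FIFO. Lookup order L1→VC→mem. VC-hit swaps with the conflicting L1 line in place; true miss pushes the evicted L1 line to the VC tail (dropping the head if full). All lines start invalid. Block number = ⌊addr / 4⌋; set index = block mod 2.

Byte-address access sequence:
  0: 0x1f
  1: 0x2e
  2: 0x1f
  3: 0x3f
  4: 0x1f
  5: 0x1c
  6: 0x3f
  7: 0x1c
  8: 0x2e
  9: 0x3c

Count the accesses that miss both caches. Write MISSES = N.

MISSES = 3

  [0] addr=0x1f blk=7 s=1: MISS | VC []
  [1] addr=0x2e blk=11 s=1: MISS | VC [7]
  [2] addr=0x1f blk=7 s=1: VC-HIT | VC [11]
  [3] addr=0x3f blk=15 s=1: MISS | VC [11, 7]
  [4] addr=0x1f blk=7 s=1: VC-HIT | VC [11, 15]
  [5] addr=0x1c blk=7 s=1: L1-HIT | VC [11, 15]
  [6] addr=0x3f blk=15 s=1: VC-HIT | VC [11, 7]
  [7] addr=0x1c blk=7 s=1: VC-HIT | VC [11, 15]
  [8] addr=0x2e blk=11 s=1: VC-HIT | VC [7, 15]
  [9] addr=0x3c blk=15 s=1: VC-HIT | VC [7, 11]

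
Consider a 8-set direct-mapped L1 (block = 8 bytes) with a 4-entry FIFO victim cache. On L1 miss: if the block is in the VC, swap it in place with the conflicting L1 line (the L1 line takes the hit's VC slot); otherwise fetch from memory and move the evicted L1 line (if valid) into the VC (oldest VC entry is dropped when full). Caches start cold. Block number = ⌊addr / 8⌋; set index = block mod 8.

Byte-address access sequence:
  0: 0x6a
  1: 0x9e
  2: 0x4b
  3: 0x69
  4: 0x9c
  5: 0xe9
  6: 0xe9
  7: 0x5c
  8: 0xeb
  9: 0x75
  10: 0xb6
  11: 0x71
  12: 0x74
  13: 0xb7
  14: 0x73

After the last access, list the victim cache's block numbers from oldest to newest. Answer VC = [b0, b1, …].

  [0] addr=0x6a blk=13 s=5: MISS | VC []
  [1] addr=0x9e blk=19 s=3: MISS | VC []
  [2] addr=0x4b blk=9 s=1: MISS | VC []
  [3] addr=0x69 blk=13 s=5: L1-HIT | VC []
  [4] addr=0x9c blk=19 s=3: L1-HIT | VC []
  [5] addr=0xe9 blk=29 s=5: MISS | VC [13]
  [6] addr=0xe9 blk=29 s=5: L1-HIT | VC [13]
  [7] addr=0x5c blk=11 s=3: MISS | VC [13, 19]
  [8] addr=0xeb blk=29 s=5: L1-HIT | VC [13, 19]
  [9] addr=0x75 blk=14 s=6: MISS | VC [13, 19]
  [10] addr=0xb6 blk=22 s=6: MISS | VC [13, 19, 14]
  [11] addr=0x71 blk=14 s=6: VC-HIT | VC [13, 19, 22]
  [12] addr=0x74 blk=14 s=6: L1-HIT | VC [13, 19, 22]
  [13] addr=0xb7 blk=22 s=6: VC-HIT | VC [13, 19, 14]
  [14] addr=0x73 blk=14 s=6: VC-HIT | VC [13, 19, 22]

VC = [13, 19, 22]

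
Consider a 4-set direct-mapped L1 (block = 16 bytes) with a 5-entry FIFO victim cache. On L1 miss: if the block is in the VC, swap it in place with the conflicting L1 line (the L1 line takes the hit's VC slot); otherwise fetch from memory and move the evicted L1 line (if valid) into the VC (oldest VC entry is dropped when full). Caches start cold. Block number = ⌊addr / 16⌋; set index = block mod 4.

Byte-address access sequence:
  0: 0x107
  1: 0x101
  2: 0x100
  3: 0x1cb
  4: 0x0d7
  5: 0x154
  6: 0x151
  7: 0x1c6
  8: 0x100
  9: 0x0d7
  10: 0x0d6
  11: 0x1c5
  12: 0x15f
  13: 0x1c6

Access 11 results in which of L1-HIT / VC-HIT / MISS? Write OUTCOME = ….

OUTCOME = VC-HIT

  [0] addr=0x107 blk=16 s=0: MISS | VC []
  [1] addr=0x101 blk=16 s=0: L1-HIT | VC []
  [2] addr=0x100 blk=16 s=0: L1-HIT | VC []
  [3] addr=0x1cb blk=28 s=0: MISS | VC [16]
  [4] addr=0xd7 blk=13 s=1: MISS | VC [16]
  [5] addr=0x154 blk=21 s=1: MISS | VC [16, 13]
  [6] addr=0x151 blk=21 s=1: L1-HIT | VC [16, 13]
  [7] addr=0x1c6 blk=28 s=0: L1-HIT | VC [16, 13]
  [8] addr=0x100 blk=16 s=0: VC-HIT | VC [28, 13]
  [9] addr=0xd7 blk=13 s=1: VC-HIT | VC [28, 21]
  [10] addr=0xd6 blk=13 s=1: L1-HIT | VC [28, 21]
  [11] addr=0x1c5 blk=28 s=0: VC-HIT | VC [16, 21]
  [12] addr=0x15f blk=21 s=1: VC-HIT | VC [16, 13]
  [13] addr=0x1c6 blk=28 s=0: L1-HIT | VC [16, 13]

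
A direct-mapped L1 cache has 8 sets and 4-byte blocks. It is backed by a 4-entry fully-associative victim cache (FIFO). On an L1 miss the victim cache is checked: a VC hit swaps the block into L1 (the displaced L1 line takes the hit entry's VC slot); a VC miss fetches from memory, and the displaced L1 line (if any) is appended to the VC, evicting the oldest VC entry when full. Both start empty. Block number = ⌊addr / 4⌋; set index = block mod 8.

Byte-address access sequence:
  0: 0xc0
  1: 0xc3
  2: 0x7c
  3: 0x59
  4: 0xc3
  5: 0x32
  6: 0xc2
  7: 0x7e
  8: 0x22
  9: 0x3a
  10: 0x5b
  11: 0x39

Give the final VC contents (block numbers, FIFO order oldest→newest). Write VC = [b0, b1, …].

VC = [48, 22]

  [0] addr=0xc0 blk=48 s=0: MISS | VC []
  [1] addr=0xc3 blk=48 s=0: L1-HIT | VC []
  [2] addr=0x7c blk=31 s=7: MISS | VC []
  [3] addr=0x59 blk=22 s=6: MISS | VC []
  [4] addr=0xc3 blk=48 s=0: L1-HIT | VC []
  [5] addr=0x32 blk=12 s=4: MISS | VC []
  [6] addr=0xc2 blk=48 s=0: L1-HIT | VC []
  [7] addr=0x7e blk=31 s=7: L1-HIT | VC []
  [8] addr=0x22 blk=8 s=0: MISS | VC [48]
  [9] addr=0x3a blk=14 s=6: MISS | VC [48, 22]
  [10] addr=0x5b blk=22 s=6: VC-HIT | VC [48, 14]
  [11] addr=0x39 blk=14 s=6: VC-HIT | VC [48, 22]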